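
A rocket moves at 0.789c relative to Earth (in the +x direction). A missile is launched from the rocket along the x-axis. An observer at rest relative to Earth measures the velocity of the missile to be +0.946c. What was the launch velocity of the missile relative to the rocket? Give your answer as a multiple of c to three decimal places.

Invert the composition law: u' = (u − v)/(1 − uv/c²).
u' = (0.946 − 0.789) / (1 − (0.946)(0.789)) = 0.1570/0.2536 = 0.6191.

+0.619c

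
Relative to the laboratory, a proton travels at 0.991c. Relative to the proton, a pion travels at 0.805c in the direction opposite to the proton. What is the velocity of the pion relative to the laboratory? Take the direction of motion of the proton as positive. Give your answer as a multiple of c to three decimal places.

+0.920c

With v = 0.991 and u' = -0.805 (in units of c),
u = (u' + v)/(1 + u'v/c²):
u = (-0.805 + 0.991) / (1 + (-0.805)·0.991) = 0.1860/0.2022 = 0.9197
(Galilean addition would give +0.186c.)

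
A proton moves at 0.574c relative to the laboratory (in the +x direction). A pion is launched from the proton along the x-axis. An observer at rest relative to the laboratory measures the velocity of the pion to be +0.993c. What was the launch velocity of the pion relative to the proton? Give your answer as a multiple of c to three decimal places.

+0.974c

Invert the composition law: u' = (u − v)/(1 − uv/c²).
u' = (0.993 − 0.574) / (1 − (0.993)(0.574)) = 0.4190/0.4300 = 0.9744.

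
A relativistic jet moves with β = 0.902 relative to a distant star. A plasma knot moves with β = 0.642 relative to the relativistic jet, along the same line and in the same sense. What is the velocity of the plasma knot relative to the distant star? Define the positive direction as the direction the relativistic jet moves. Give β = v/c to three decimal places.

With v = 0.902 and u' = 0.642 (in units of c),
u = (u' + v)/(1 + u'v/c²):
u = (0.642 + 0.902) / (1 + 0.642·0.902) = 1.5440/1.5791 = 0.9778

β = 0.978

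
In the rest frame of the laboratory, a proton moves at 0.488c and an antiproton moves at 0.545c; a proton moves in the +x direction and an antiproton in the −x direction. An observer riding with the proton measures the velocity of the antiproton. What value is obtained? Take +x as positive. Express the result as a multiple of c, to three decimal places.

-0.816c

β_A = 0.488, β_B = -0.545.
Transform to A's frame with the inverse velocity-addition law: u' = (u − v)/(1 − uv/c²), taking u = β_B and v = β_A.
u' = (-0.545 − 0.488) / (1 − (0.488)(-0.545)) = -1.0330/1.2660 = -0.8160.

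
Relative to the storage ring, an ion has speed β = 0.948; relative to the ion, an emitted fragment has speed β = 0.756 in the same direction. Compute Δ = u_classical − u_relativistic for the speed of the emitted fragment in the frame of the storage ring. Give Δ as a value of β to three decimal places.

Galilean: u_cl = 0.756 + 0.948 = 1.7040.
Relativistic: u_rel = (0.756 + 0.948) / (1 + 0.756·0.948) = 1.7040/1.7167 = 0.9926.
Δ = 1.7040 − 0.9926 = 0.7114.
(The classical prediction exceeds c; the relativistic result does not.)

Δ = 0.711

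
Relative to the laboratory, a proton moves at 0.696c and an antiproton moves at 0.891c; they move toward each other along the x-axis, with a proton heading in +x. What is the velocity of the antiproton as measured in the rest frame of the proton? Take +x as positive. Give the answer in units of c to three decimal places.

-0.980c

β_A = 0.696, β_B = -0.891.
Transform to A's frame with the inverse velocity-addition law: u' = (u − v)/(1 − uv/c²), taking u = β_B and v = β_A.
u' = (-0.891 − 0.696) / (1 − (0.696)(-0.891)) = -1.5870/1.6201 = -0.9795.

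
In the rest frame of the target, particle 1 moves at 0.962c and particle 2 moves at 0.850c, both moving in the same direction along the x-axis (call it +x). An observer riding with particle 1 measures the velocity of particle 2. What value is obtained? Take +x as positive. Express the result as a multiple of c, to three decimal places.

β_A = 0.962, β_B = 0.850.
Transform to A's frame with the inverse velocity-addition law: u' = (u − v)/(1 − uv/c²), taking u = β_B and v = β_A.
u' = (0.850 − 0.962) / (1 − (0.962)(0.850)) = -0.1120/0.1823 = -0.6144.

-0.614c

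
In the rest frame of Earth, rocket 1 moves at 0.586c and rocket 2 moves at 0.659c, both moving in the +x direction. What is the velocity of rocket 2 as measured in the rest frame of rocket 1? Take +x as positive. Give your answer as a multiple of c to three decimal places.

+0.119c

β_A = 0.586, β_B = 0.659.
Transform to A's frame with the inverse velocity-addition law: u' = (u − v)/(1 − uv/c²), taking u = β_B and v = β_A.
u' = (0.659 − 0.586) / (1 − (0.586)(0.659)) = 0.0730/0.6138 = 0.1189.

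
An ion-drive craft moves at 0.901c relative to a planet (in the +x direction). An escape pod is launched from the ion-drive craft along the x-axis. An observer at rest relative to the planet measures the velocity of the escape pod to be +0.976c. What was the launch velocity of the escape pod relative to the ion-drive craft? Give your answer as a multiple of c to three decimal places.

Invert the composition law: u' = (u − v)/(1 − uv/c²).
u' = (0.976 − 0.901) / (1 − (0.976)(0.901)) = 0.0750/0.1206 = 0.6218.

+0.622c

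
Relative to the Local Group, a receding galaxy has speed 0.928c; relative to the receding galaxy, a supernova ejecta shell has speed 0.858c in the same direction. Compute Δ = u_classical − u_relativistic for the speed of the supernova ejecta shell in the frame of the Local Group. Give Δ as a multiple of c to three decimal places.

Δ = 0.792c

Galilean: u_cl = 0.858 + 0.928 = 1.7860.
Relativistic: u_rel = (0.858 + 0.928) / (1 + 0.858·0.928) = 1.7860/1.7962 = 0.9943.
Δ = 1.7860 − 0.9943 = 0.7917.
(The classical prediction exceeds c; the relativistic result does not.)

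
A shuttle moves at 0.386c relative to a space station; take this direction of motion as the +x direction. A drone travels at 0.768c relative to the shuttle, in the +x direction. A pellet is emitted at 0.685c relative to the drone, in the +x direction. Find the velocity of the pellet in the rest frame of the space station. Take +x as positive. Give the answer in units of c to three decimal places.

Apply u = (u' + v)/(1 + u'v/c²) successively, working outward toward the space station.
Start: velocity of the shuttle relative to the space station = 0.3860c.
Compose with the drone (u' = 0.768 in the shuttle frame): u_1 = (0.768 + 0.386) / (1 + 0.768·0.386) = 1.1540/1.2964 = 0.8901.
Compose with the pellet (u' = 0.685 in the drone frame): u_2 = (0.685 + 0.890) / (1 + 0.685·0.890) = 1.5751/1.6097 = 0.9785.

0.978c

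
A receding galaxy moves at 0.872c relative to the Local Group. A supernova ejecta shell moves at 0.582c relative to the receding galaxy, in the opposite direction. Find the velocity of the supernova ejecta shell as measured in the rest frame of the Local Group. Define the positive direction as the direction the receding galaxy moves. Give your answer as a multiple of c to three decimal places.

+0.589c

With v = 0.872 and u' = -0.582 (in units of c),
u = (u' + v)/(1 + u'v/c²):
u = (-0.582 + 0.872) / (1 + (-0.582)·0.872) = 0.2900/0.4925 = 0.5888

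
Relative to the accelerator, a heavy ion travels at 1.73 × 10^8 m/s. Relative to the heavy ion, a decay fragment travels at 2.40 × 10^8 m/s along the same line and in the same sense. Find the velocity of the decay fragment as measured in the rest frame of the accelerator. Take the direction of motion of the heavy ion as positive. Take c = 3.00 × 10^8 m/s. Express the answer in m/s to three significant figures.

In units of c (dividing by 3.00 × 10^8 m/s): v = 0.577, u' = 0.800.
u = (u' + v)/(1 + u'v/c²):
u = (0.800 + 0.577) / (1 + 0.800·0.577) = 1.3767/1.4613 = 0.9421
(Galilean addition would give +1.377c, exceeding c.)
Converting back: u = 0.9421 × 3.00 × 10^8 m/s.

2.83 × 10^8 m/s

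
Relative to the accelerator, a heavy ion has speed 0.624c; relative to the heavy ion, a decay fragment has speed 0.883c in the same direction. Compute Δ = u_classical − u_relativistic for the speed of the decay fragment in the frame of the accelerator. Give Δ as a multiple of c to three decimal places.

Galilean: u_cl = 0.883 + 0.624 = 1.5070.
Relativistic: u_rel = (0.883 + 0.624) / (1 + 0.883·0.624) = 1.5070/1.5510 = 0.9716.
Δ = 1.5070 − 0.9716 = 0.5354.
(The classical prediction exceeds c; the relativistic result does not.)

Δ = 0.535c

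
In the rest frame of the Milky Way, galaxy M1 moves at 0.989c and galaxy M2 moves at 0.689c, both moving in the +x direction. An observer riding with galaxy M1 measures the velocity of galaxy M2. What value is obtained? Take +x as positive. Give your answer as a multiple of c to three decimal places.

β_A = 0.989, β_B = 0.689.
Transform to A's frame with the inverse velocity-addition law: u' = (u − v)/(1 − uv/c²), taking u = β_B and v = β_A.
u' = (0.689 − 0.989) / (1 − (0.989)(0.689)) = -0.3000/0.3186 = -0.9417.

-0.942c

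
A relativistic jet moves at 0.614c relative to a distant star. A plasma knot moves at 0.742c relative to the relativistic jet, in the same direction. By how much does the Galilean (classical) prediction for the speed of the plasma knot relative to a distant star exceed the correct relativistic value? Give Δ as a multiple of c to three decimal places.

Δ = 0.424c

Galilean: u_cl = 0.742 + 0.614 = 1.3560.
Relativistic: u_rel = (0.742 + 0.614) / (1 + 0.742·0.614) = 1.3560/1.4556 = 0.9316.
Δ = 1.3560 − 0.9316 = 0.4244.
(The classical prediction exceeds c; the relativistic result does not.)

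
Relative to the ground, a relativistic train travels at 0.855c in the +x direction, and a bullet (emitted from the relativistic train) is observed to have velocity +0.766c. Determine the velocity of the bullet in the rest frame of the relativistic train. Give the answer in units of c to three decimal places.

-0.258c

Invert the composition law: u' = (u − v)/(1 − uv/c²).
u' = (0.766 − 0.855) / (1 − (0.766)(0.855)) = -0.0890/0.3451 = -0.2579.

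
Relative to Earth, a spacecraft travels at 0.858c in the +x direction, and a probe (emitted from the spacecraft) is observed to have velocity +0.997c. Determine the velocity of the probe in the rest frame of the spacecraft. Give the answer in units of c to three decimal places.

+0.961c

Invert the composition law: u' = (u − v)/(1 − uv/c²).
u' = (0.997 − 0.858) / (1 − (0.997)(0.858)) = 0.1390/0.1446 = 0.9614.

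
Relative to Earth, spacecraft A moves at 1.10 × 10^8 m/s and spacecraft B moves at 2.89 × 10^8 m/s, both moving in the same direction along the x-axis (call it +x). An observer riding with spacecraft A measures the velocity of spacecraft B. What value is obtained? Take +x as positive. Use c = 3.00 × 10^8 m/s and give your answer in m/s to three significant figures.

β_A = 0.367, β_B = 0.963 (dividing each by c = 3.00 × 10^8 m/s).
Transform to A's frame with the inverse velocity-addition law: u' = (u − v)/(1 − uv/c²), taking u = β_B and v = β_A.
u' = (0.963 − 0.367) / (1 − (0.367)(0.963)) = 0.5967/0.6468 = 0.9225.
u' = 0.9225 × 3.00 × 10^8 m/s.

+2.77 × 10^8 m/s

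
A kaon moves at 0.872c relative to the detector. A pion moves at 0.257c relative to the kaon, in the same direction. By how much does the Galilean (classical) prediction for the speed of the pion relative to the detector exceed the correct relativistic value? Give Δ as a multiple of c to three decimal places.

Δ = 0.207c

Galilean: u_cl = 0.257 + 0.872 = 1.1290.
Relativistic: u_rel = (0.257 + 0.872) / (1 + 0.257·0.872) = 1.1290/1.2241 = 0.9223.
Δ = 1.1290 − 0.9223 = 0.2067.
(The classical prediction exceeds c; the relativistic result does not.)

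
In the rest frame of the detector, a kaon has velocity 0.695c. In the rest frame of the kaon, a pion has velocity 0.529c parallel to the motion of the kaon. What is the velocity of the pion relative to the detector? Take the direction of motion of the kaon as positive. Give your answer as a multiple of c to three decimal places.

0.895c

With v = 0.695 and u' = 0.529 (in units of c),
u = (u' + v)/(1 + u'v/c²):
u = (0.529 + 0.695) / (1 + 0.529·0.695) = 1.2240/1.3677 = 0.8950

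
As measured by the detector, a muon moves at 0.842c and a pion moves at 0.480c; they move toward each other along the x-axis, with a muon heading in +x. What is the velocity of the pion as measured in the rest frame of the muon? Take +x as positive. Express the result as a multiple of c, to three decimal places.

-0.941c

β_A = 0.842, β_B = -0.480.
Transform to A's frame with the inverse velocity-addition law: u' = (u − v)/(1 − uv/c²), taking u = β_B and v = β_A.
u' = (-0.480 − 0.842) / (1 − (0.842)(-0.480)) = -1.3220/1.4042 = -0.9415.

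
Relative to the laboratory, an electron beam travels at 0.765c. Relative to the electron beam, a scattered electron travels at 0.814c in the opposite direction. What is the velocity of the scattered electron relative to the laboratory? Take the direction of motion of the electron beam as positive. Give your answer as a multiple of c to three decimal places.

-0.130c

With v = 0.765 and u' = -0.814 (in units of c),
u = (u' + v)/(1 + u'v/c²):
u = (-0.814 + 0.765) / (1 + (-0.814)·0.765) = -0.0490/0.3773 = -0.1299
(Galilean addition would give -0.049c.)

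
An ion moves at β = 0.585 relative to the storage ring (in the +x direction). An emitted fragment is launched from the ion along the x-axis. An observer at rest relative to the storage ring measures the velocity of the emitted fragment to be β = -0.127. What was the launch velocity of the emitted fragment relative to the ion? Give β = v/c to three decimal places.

Invert the composition law: u' = (u − v)/(1 − uv/c²).
u' = (-0.127 − 0.585) / (1 − (-0.127)(0.585)) = -0.7120/1.0743 = -0.6628.

β = -0.663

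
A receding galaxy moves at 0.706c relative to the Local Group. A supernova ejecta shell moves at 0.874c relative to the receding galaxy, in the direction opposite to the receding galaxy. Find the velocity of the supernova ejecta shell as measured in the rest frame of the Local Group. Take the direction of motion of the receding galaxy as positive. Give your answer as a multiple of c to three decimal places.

-0.439c

With v = 0.706 and u' = -0.874 (in units of c),
u = (u' + v)/(1 + u'v/c²):
u = (-0.874 + 0.706) / (1 + (-0.874)·0.706) = -0.1680/0.3830 = -0.4387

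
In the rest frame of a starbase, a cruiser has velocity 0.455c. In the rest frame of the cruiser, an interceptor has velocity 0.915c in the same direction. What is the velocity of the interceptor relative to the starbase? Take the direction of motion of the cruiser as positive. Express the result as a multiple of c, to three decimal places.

With v = 0.455 and u' = 0.915 (in units of c),
u = (u' + v)/(1 + u'v/c²):
u = (0.915 + 0.455) / (1 + 0.915·0.455) = 1.3700/1.4163 = 0.9673
(Galilean addition would give +1.370c, exceeding c.)

0.967c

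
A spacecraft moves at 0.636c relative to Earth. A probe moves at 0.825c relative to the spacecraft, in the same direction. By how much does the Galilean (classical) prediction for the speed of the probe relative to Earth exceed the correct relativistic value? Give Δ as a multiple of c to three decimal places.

Galilean: u_cl = 0.825 + 0.636 = 1.4610.
Relativistic: u_rel = (0.825 + 0.636) / (1 + 0.825·0.636) = 1.4610/1.5247 = 0.9582.
Δ = 1.4610 − 0.9582 = 0.5028.
(The classical prediction exceeds c; the relativistic result does not.)

Δ = 0.503c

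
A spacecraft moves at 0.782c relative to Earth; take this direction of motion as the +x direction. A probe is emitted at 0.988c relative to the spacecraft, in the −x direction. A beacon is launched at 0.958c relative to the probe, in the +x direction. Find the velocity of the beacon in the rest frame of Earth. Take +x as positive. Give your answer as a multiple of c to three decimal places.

+0.394c

Apply u = (u' + v)/(1 + u'v/c²) successively, working outward toward Earth.
Start: velocity of the spacecraft relative to Earth = 0.7820c.
Compose with the probe (u' = -0.988 in the spacecraft frame): u_1 = (-0.988 + 0.782) / (1 + (-0.988)·0.782) = -0.2060/0.2274 = -0.9060.
Compose with the beacon (u' = 0.958 in the probe frame): u_2 = (0.958 + (-0.906)) / (1 + 0.958·(-0.906)) = 0.0520/0.1321 = 0.3940.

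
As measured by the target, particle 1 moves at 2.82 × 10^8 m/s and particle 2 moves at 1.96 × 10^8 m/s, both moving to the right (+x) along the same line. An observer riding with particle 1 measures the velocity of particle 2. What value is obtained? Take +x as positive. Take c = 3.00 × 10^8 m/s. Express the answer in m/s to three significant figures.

β_A = 0.940, β_B = 0.653 (dividing each by c = 3.00 × 10^8 m/s).
Transform to A's frame with the inverse velocity-addition law: u' = (u − v)/(1 − uv/c²), taking u = β_B and v = β_A.
u' = (0.653 − 0.940) / (1 − (0.940)(0.653)) = -0.2867/0.3859 = -0.7429.
u' = -0.7429 × 3.00 × 10^8 m/s.

-2.23 × 10^8 m/s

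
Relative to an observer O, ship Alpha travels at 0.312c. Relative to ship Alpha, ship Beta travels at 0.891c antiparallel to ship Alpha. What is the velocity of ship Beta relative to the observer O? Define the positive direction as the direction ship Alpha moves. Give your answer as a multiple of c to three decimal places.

With v = 0.312 and u' = -0.891 (in units of c),
u = (u' + v)/(1 + u'v/c²):
u = (-0.891 + 0.312) / (1 + (-0.891)·0.312) = -0.5790/0.7220 = -0.8019

-0.802c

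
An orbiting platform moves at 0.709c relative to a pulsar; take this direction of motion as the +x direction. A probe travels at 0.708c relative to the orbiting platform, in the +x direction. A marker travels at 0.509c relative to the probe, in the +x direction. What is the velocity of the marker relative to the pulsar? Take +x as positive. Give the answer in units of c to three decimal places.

Apply u = (u' + v)/(1 + u'v/c²) successively, working outward toward the pulsar.
Start: velocity of the orbiting platform relative to the pulsar = 0.7090c.
Compose with the probe (u' = 0.708 in the orbiting platform frame): u_1 = (0.708 + 0.709) / (1 + 0.708·0.709) = 1.4170/1.5020 = 0.9434.
Compose with the marker (u' = 0.509 in the probe frame): u_2 = (0.509 + 0.943) / (1 + 0.509·0.943) = 1.4524/1.4802 = 0.9812.

0.981c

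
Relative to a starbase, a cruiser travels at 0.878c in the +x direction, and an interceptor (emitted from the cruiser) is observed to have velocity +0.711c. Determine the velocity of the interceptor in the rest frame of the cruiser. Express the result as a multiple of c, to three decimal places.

Invert the composition law: u' = (u − v)/(1 − uv/c²).
u' = (0.711 − 0.878) / (1 − (0.711)(0.878)) = -0.1670/0.3757 = -0.4445.

-0.444c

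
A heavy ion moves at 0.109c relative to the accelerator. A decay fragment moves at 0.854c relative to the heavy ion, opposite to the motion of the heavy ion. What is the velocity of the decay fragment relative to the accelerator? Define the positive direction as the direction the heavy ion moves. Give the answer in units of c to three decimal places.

-0.821c

With v = 0.109 and u' = -0.854 (in units of c),
u = (u' + v)/(1 + u'v/c²):
u = (-0.854 + 0.109) / (1 + (-0.854)·0.109) = -0.7450/0.9069 = -0.8215
(Galilean addition would give -0.745c.)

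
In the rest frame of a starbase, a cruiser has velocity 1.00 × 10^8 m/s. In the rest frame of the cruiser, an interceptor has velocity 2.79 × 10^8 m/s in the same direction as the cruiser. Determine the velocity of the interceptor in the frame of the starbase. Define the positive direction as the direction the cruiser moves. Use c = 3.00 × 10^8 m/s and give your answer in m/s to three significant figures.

In units of c (dividing by 3.00 × 10^8 m/s): v = 0.333, u' = 0.930.
u = (u' + v)/(1 + u'v/c²):
u = (0.930 + 0.333) / (1 + 0.930·0.333) = 1.2633/1.3100 = 0.9644
(Galilean addition would give +1.263c, exceeding c.)
Converting back: u = 0.9644 × 3.00 × 10^8 m/s.

2.89 × 10^8 m/s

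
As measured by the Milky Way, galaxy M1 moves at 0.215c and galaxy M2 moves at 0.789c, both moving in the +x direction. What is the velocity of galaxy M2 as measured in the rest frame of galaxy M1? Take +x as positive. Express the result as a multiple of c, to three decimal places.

β_A = 0.215, β_B = 0.789.
Transform to A's frame with the inverse velocity-addition law: u' = (u − v)/(1 − uv/c²), taking u = β_B and v = β_A.
u' = (0.789 − 0.215) / (1 − (0.215)(0.789)) = 0.5740/0.8304 = 0.6913.

+0.691c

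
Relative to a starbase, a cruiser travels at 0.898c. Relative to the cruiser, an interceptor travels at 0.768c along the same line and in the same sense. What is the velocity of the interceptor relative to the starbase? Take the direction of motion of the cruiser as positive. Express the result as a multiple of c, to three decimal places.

With v = 0.898 and u' = 0.768 (in units of c),
u = (u' + v)/(1 + u'v/c²):
u = (0.768 + 0.898) / (1 + 0.768·0.898) = 1.6660/1.6897 = 0.9860
(Galilean addition would give +1.666c, exceeding c.)

0.986c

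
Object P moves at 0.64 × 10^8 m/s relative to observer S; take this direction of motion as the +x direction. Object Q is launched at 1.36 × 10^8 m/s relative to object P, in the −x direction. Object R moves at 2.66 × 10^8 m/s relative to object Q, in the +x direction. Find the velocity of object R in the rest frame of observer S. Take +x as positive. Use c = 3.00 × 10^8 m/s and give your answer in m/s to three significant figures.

+2.44 × 10^8 m/s

Apply u = (u' + v)/(1 + u'v/c²) successively, working outward toward observer S.
(Dividing each given speed by c = 3.00 × 10^8 m/s to work in units of c.)
Start: velocity of object P relative to observer S = 0.2133c.
Compose with object Q (u' = -0.453 in object P frame): u_1 = (-0.453 + 0.213) / (1 + (-0.453)·0.213) = -0.2400/0.9033 = -0.2657.
Compose with object R (u' = 0.887 in object Q frame): u_2 = (0.887 + (-0.266)) / (1 + 0.887·(-0.266)) = 0.6210/0.7644 = 0.8123.
So u = 0.8123 × 3.00 × 10^8 m/s.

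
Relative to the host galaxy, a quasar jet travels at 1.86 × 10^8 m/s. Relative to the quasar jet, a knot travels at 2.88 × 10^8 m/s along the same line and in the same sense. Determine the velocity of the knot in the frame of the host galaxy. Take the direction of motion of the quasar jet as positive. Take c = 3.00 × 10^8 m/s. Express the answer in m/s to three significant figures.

2.97 × 10^8 m/s

In units of c (dividing by 3.00 × 10^8 m/s): v = 0.620, u' = 0.960.
u = (u' + v)/(1 + u'v/c²):
u = (0.960 + 0.620) / (1 + 0.960·0.620) = 1.5800/1.5952 = 0.9905
(Galilean addition would give +1.580c, exceeding c.)
Converting back: u = 0.9905 × 3.00 × 10^8 m/s.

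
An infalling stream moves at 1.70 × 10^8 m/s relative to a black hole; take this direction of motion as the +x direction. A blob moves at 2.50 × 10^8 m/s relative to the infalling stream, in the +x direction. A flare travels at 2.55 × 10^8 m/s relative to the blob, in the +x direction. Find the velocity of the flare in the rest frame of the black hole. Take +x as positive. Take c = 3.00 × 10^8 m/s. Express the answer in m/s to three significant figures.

2.99 × 10^8 m/s

Apply u = (u' + v)/(1 + u'v/c²) successively, working outward toward the black hole.
(Dividing each given speed by c = 3.00 × 10^8 m/s to work in units of c.)
Start: velocity of the infalling stream relative to the black hole = 0.5667c.
Compose with the blob (u' = 0.833 in the infalling stream frame): u_1 = (0.833 + 0.567) / (1 + 0.833·0.567) = 1.4000/1.4722 = 0.9509.
Compose with the flare (u' = 0.850 in the blob frame): u_2 = (0.850 + 0.951) / (1 + 0.850·0.951) = 1.8009/1.8083 = 0.9959.
So u = 0.9959 × 3.00 × 10^8 m/s.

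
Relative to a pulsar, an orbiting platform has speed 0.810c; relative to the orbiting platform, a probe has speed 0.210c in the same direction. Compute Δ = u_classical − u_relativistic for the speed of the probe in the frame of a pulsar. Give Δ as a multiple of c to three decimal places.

Δ = 0.148c

Galilean: u_cl = 0.210 + 0.810 = 1.0200.
Relativistic: u_rel = (0.210 + 0.810) / (1 + 0.210·0.810) = 1.0200/1.1701 = 0.8717.
Δ = 1.0200 − 0.8717 = 0.1483.
(The classical prediction exceeds c; the relativistic result does not.)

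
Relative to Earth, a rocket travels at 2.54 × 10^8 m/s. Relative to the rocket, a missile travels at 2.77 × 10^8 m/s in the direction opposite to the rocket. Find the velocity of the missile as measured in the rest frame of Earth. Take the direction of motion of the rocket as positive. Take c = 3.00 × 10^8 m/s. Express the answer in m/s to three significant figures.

-1.05 × 10^8 m/s

In units of c (dividing by 3.00 × 10^8 m/s): v = 0.847, u' = -0.923.
u = (u' + v)/(1 + u'v/c²):
u = (-0.923 + 0.847) / (1 + (-0.923)·0.847) = -0.0767/0.2182 = -0.3513
Converting back: u = -0.3513 × 3.00 × 10^8 m/s.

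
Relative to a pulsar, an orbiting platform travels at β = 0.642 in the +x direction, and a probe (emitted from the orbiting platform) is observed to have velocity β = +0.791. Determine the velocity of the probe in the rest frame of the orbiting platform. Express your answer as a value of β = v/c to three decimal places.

β = +0.303

Invert the composition law: u' = (u − v)/(1 − uv/c²).
u' = (0.791 − 0.642) / (1 − (0.791)(0.642)) = 0.1490/0.4922 = 0.3027.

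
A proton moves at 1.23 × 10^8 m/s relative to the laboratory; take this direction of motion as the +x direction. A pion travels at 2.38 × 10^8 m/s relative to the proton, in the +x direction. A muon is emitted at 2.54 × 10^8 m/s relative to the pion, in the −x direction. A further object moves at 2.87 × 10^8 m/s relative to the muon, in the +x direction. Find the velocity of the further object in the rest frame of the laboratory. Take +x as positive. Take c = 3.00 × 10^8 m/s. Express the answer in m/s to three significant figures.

Apply u = (u' + v)/(1 + u'v/c²) successively, working outward toward the laboratory.
(Dividing each given speed by c = 3.00 × 10^8 m/s to work in units of c.)
Start: velocity of the proton relative to the laboratory = 0.4100c.
Compose with the pion (u' = 0.793 in the proton frame): u_1 = (0.793 + 0.410) / (1 + 0.793·0.410) = 1.2033/1.3253 = 0.9080.
Compose with the muon (u' = -0.847 in the pion frame): u_2 = (-0.847 + 0.908) / (1 + (-0.847)·0.908) = 0.0613/0.2312 = 0.2652.
Compose with the further object (u' = 0.957 in the muon frame): u_3 = (0.957 + 0.265) / (1 + 0.957·0.265) = 1.2219/1.2537 = 0.9746.
So u = 0.9746 × 3.00 × 10^8 m/s.

+2.92 × 10^8 m/s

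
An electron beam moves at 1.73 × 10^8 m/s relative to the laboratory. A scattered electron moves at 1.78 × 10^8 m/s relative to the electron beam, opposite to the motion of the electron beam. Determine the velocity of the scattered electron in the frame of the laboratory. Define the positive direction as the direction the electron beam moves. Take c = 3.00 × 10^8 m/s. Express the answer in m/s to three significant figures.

In units of c (dividing by 3.00 × 10^8 m/s): v = 0.577, u' = -0.593.
u = (u' + v)/(1 + u'v/c²):
u = (-0.593 + 0.577) / (1 + (-0.593)·0.577) = -0.0167/0.6578 = -0.0253
Converting back: u = -0.0253 × 3.00 × 10^8 m/s.

-7.60 × 10^6 m/s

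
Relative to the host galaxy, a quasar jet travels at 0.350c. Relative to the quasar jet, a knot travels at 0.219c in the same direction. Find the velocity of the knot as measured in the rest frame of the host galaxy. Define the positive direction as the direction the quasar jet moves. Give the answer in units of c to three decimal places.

With v = 0.350 and u' = 0.219 (in units of c),
u = (u' + v)/(1 + u'v/c²):
u = (0.219 + 0.350) / (1 + 0.219·0.350) = 0.5690/1.0767 = 0.5285

0.528c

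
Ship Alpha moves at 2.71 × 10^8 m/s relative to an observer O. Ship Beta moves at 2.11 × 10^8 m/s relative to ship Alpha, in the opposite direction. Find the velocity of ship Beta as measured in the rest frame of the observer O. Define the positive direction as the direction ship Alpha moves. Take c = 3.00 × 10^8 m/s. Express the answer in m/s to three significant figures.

In units of c (dividing by 3.00 × 10^8 m/s): v = 0.903, u' = -0.703.
u = (u' + v)/(1 + u'v/c²):
u = (-0.703 + 0.903) / (1 + (-0.703)·0.903) = 0.2000/0.3647 = 0.5485
(Galilean addition would give +0.200c.)
Converting back: u = 0.5485 × 3.00 × 10^8 m/s.

+1.65 × 10^8 m/s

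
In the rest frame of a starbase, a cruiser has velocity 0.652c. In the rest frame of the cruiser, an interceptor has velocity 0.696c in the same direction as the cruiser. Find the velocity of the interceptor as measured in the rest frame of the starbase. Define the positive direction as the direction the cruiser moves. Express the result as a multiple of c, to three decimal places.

With v = 0.652 and u' = 0.696 (in units of c),
u = (u' + v)/(1 + u'v/c²):
u = (0.696 + 0.652) / (1 + 0.696·0.652) = 1.3480/1.4538 = 0.9272

0.927c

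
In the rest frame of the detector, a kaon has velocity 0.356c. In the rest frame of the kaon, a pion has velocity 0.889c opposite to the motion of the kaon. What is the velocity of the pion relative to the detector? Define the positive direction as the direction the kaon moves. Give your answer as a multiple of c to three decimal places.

-0.780c

With v = 0.356 and u' = -0.889 (in units of c),
u = (u' + v)/(1 + u'v/c²):
u = (-0.889 + 0.356) / (1 + (-0.889)·0.356) = -0.5330/0.6835 = -0.7798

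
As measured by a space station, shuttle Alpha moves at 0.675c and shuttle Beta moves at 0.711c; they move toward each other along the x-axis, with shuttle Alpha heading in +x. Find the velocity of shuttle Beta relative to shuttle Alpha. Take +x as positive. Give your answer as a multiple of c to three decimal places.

-0.937c

β_A = 0.675, β_B = -0.711.
Transform to A's frame with the inverse velocity-addition law: u' = (u − v)/(1 − uv/c²), taking u = β_B and v = β_A.
u' = (-0.711 − 0.675) / (1 − (0.675)(-0.711)) = -1.3860/1.4799 = -0.9365.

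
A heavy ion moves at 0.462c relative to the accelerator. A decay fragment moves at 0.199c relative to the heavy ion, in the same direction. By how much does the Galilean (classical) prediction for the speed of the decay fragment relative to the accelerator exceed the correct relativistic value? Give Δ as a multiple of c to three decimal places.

Galilean: u_cl = 0.199 + 0.462 = 0.6610.
Relativistic: u_rel = (0.199 + 0.462) / (1 + 0.199·0.462) = 0.6610/1.0919 = 0.6053.
Δ = 0.6610 − 0.6053 = 0.0557.

Δ = 0.056c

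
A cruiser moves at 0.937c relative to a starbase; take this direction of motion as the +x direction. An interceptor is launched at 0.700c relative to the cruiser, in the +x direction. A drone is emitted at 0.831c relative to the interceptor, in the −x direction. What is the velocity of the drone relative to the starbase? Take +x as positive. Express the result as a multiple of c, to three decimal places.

+0.883c

Apply u = (u' + v)/(1 + u'v/c²) successively, working outward toward the starbase.
Start: velocity of the cruiser relative to the starbase = 0.9370c.
Compose with the interceptor (u' = 0.700 in the cruiser frame): u_1 = (0.700 + 0.937) / (1 + 0.700·0.937) = 1.6370/1.6559 = 0.9886.
Compose with the drone (u' = -0.831 in the interceptor frame): u_2 = (-0.831 + 0.989) / (1 + (-0.831)·0.989) = 0.1576/0.1785 = 0.8829.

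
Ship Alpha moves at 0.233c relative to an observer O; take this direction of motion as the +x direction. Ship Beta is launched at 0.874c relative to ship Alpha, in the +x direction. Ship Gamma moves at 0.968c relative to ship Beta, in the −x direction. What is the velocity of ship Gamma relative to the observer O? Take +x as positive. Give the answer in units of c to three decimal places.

-0.440c

Apply u = (u' + v)/(1 + u'v/c²) successively, working outward toward the observer O.
Start: velocity of ship Alpha relative to the observer O = 0.2330c.
Compose with ship Beta (u' = 0.874 in ship Alpha frame): u_1 = (0.874 + 0.233) / (1 + 0.874·0.233) = 1.1070/1.2036 = 0.9197.
Compose with ship Gamma (u' = -0.968 in ship Beta frame): u_2 = (-0.968 + 0.920) / (1 + (-0.968)·0.920) = -0.0483/0.1097 = -0.4401.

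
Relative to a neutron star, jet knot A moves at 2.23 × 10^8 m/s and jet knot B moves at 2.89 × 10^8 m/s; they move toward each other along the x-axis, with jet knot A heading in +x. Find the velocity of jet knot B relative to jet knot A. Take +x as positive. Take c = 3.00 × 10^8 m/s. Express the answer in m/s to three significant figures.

β_A = 0.743, β_B = -0.963 (dividing each by c = 3.00 × 10^8 m/s).
Transform to A's frame with the inverse velocity-addition law: u' = (u − v)/(1 − uv/c²), taking u = β_B and v = β_A.
u' = (-0.963 − 0.743) / (1 − (0.743)(-0.963)) = -1.7067/1.7161 = -0.9945.
u' = -0.9945 × 3.00 × 10^8 m/s.

-2.98 × 10^8 m/s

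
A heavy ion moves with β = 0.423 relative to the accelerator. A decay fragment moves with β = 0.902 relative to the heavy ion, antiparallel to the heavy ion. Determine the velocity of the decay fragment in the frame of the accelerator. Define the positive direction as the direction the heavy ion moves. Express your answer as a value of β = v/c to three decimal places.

β = -0.775

With v = 0.423 and u' = -0.902 (in units of c),
u = (u' + v)/(1 + u'v/c²):
u = (-0.902 + 0.423) / (1 + (-0.902)·0.423) = -0.4790/0.6185 = -0.7745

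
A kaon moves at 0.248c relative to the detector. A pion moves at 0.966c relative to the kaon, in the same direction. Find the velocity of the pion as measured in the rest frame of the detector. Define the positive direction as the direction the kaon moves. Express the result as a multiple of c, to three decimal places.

0.979c

With v = 0.248 and u' = 0.966 (in units of c),
u = (u' + v)/(1 + u'v/c²):
u = (0.966 + 0.248) / (1 + 0.966·0.248) = 1.2140/1.2396 = 0.9794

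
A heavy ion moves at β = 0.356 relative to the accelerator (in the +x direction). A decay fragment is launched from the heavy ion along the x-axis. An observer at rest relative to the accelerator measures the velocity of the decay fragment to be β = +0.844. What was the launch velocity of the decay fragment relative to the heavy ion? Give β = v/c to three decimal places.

Invert the composition law: u' = (u − v)/(1 − uv/c²).
u' = (0.844 − 0.356) / (1 − (0.844)(0.356)) = 0.4880/0.6995 = 0.6976.

β = +0.698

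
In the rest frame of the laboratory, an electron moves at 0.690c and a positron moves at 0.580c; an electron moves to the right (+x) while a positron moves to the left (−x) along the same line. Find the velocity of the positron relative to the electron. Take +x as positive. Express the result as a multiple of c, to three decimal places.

-0.907c

β_A = 0.690, β_B = -0.580.
Transform to A's frame with the inverse velocity-addition law: u' = (u − v)/(1 − uv/c²), taking u = β_B and v = β_A.
u' = (-0.580 − 0.690) / (1 − (0.690)(-0.580)) = -1.2700/1.4002 = -0.9070.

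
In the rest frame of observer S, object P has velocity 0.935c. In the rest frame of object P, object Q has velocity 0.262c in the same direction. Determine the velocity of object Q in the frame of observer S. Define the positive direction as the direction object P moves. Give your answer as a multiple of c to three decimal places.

With v = 0.935 and u' = 0.262 (in units of c),
u = (u' + v)/(1 + u'v/c²):
u = (0.262 + 0.935) / (1 + 0.262·0.935) = 1.1970/1.2450 = 0.9615

0.961c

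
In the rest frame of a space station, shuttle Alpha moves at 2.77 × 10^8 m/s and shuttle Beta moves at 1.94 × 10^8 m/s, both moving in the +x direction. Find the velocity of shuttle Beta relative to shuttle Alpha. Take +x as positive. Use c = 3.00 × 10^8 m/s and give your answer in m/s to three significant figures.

β_A = 0.923, β_B = 0.647 (dividing each by c = 3.00 × 10^8 m/s).
Transform to A's frame with the inverse velocity-addition law: u' = (u − v)/(1 − uv/c²), taking u = β_B and v = β_A.
u' = (0.647 − 0.923) / (1 − (0.923)(0.647)) = -0.2767/0.4029 = -0.6867.
u' = -0.6867 × 3.00 × 10^8 m/s.

-2.06 × 10^8 m/s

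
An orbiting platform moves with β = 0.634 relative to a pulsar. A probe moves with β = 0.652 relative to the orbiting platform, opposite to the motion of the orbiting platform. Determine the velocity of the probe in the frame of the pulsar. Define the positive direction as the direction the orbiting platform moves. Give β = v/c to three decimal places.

β = -0.031

With v = 0.634 and u' = -0.652 (in units of c),
u = (u' + v)/(1 + u'v/c²):
u = (-0.652 + 0.634) / (1 + (-0.652)·0.634) = -0.0180/0.5866 = -0.0307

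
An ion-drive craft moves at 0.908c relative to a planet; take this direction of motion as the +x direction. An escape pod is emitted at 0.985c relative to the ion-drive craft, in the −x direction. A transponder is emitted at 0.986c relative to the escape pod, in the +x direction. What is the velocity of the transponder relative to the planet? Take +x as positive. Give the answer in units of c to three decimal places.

Apply u = (u' + v)/(1 + u'v/c²) successively, working outward toward the planet.
Start: velocity of the ion-drive craft relative to the planet = 0.9080c.
Compose with the escape pod (u' = -0.985 in the ion-drive craft frame): u_1 = (-0.985 + 0.908) / (1 + (-0.985)·0.908) = -0.0770/0.1056 = -0.7290.
Compose with the transponder (u' = 0.986 in the escape pod frame): u_2 = (0.986 + (-0.729)) / (1 + 0.986·(-0.729)) = 0.2570/0.2812 = 0.9139.

+0.914c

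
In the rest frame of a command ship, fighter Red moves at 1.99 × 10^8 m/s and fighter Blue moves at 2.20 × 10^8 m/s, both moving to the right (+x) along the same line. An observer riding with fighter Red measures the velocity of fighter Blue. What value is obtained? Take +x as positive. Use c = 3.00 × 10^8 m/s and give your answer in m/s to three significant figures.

+4.09 × 10^7 m/s

β_A = 0.663, β_B = 0.733 (dividing each by c = 3.00 × 10^8 m/s).
Transform to A's frame with the inverse velocity-addition law: u' = (u − v)/(1 − uv/c²), taking u = β_B and v = β_A.
u' = (0.733 − 0.663) / (1 − (0.663)(0.733)) = 0.0700/0.5136 = 0.1363.
u' = 0.1363 × 3.00 × 10^8 m/s.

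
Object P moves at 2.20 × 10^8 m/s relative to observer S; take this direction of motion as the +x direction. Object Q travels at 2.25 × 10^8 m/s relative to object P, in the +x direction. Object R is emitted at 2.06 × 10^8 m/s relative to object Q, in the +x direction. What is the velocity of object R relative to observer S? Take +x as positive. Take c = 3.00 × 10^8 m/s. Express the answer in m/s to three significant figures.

Apply u = (u' + v)/(1 + u'v/c²) successively, working outward toward observer S.
(Dividing each given speed by c = 3.00 × 10^8 m/s to work in units of c.)
Start: velocity of object P relative to observer S = 0.7333c.
Compose with object Q (u' = 0.750 in object P frame): u_1 = (0.750 + 0.733) / (1 + 0.750·0.733) = 1.4833/1.5500 = 0.9570.
Compose with object R (u' = 0.687 in object Q frame): u_2 = (0.687 + 0.957) / (1 + 0.687·0.957) = 1.6437/1.6571 = 0.9919.
So u = 0.9919 × 3.00 × 10^8 m/s.

2.98 × 10^8 m/s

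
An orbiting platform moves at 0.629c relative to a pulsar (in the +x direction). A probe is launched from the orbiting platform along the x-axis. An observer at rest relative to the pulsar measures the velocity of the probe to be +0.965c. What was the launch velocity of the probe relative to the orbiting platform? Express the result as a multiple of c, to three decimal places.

Invert the composition law: u' = (u − v)/(1 − uv/c²).
u' = (0.965 − 0.629) / (1 − (0.965)(0.629)) = 0.3360/0.3930 = 0.8549.

+0.855c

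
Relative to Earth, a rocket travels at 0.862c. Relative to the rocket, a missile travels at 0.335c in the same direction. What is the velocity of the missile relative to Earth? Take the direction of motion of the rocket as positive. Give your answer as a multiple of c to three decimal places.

With v = 0.862 and u' = 0.335 (in units of c),
u = (u' + v)/(1 + u'v/c²):
u = (0.335 + 0.862) / (1 + 0.335·0.862) = 1.1970/1.2888 = 0.9288

0.929c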